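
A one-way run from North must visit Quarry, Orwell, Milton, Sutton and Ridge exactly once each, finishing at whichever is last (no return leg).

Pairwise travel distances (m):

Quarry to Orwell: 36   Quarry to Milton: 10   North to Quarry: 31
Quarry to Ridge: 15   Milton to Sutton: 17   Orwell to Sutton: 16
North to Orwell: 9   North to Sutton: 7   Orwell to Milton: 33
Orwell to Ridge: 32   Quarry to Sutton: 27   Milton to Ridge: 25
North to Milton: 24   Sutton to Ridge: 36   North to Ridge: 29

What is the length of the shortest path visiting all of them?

There are 5! = 120 possible orderings.
North→Quarry→Orwell→Milton→Sutton→Ridge: 31+36+33+17+36 = 153
North→Quarry→Orwell→Milton→Ridge→Sutton: 31+36+33+25+36 = 161
North→Quarry→Orwell→Sutton→Milton→Ridge: 31+36+16+17+25 = 125
North→Quarry→Orwell→Sutton→Ridge→Milton: 31+36+16+36+25 = 144
North→Quarry→Orwell→Ridge→Milton→Sutton: 31+36+32+25+17 = 141
North→Quarry→Orwell→Ridge→Sutton→Milton: 31+36+32+36+17 = 152
North→Quarry→Milton→Orwell→Sutton→Ridge: 31+10+33+16+36 = 126
North→Quarry→Milton→Orwell→Ridge→Sutton: 31+10+33+32+36 = 142
North→Quarry→Milton→Sutton→Orwell→Ridge: 31+10+17+16+32 = 106
North→Quarry→Milton→Sutton→Ridge→Orwell: 31+10+17+36+32 = 126
North→Quarry→Milton→Ridge→Orwell→Sutton: 31+10+25+32+16 = 114
North→Quarry→Milton→Ridge→Sutton→Orwell: 31+10+25+36+16 = 118
North→Quarry→Sutton→Orwell→Milton→Ridge: 31+27+16+33+25 = 132
North→Quarry→Sutton→Orwell→Ridge→Milton: 31+27+16+32+25 = 131
… (106 more)
North→Orwell→Sutton→Milton→Quarry→Ridge: 9+16+17+10+15 = 67  ← best
The minimum is 67.
One shortest path: North → Orwell → Sutton → Milton → Quarry → Ridge.

Minimum one-way distance = 67 m.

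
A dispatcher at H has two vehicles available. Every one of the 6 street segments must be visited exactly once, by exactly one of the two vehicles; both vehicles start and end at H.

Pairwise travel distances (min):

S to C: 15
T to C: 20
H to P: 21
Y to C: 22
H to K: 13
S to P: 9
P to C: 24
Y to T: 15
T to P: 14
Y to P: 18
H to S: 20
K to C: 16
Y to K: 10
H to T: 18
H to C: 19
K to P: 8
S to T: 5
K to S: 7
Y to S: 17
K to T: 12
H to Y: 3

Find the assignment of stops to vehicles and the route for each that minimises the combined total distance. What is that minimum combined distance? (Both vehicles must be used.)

There are 2^5 − 1 = 31 ways to divide the 6 stops into two non-empty groups. For each, the best each vehicle can do is its own shortest tour through its group:
  {Y} + {K, S, T, P, C}: 6 + 74 = 80
  {K} + {Y, S, T, P, C}: 26 + 74 = 100
  {Y, K} + {S, T, P, C}: 26 + 74 = 100
  {S} + {Y, K, T, P, C}: 40 + 74 = 114
  {Y, S} + {K, T, P, C}: 40 + 74 = 114
  {K, S} + {Y, T, P, C}: 40 + 74 = 114
  … (31 splits in total)
Best: vehicle 1 H → Y → H = 6; vehicle 2 H → K → P → S → T → C → H = 74; combined 80.

Minimum combined distance: 80 min.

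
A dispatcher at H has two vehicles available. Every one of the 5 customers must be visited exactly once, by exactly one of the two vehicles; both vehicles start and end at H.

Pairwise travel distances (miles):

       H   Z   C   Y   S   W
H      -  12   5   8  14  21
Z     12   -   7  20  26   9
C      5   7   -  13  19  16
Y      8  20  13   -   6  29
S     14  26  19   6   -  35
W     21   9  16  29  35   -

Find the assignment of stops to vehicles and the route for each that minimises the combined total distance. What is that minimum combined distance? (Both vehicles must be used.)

There are 2^4 − 1 = 15 ways to divide the 5 stops into two non-empty groups. For each, the best each vehicle can do is its own shortest tour through its group:
  {Z} + {C, Y, S, W}: 24 + 70 = 94
  {C} + {Z, Y, S, W}: 10 + 70 = 80
  {Z, C} + {Y, S, W}: 24 + 70 = 94
  {Y} + {Z, C, S, W}: 16 + 70 = 86
  {Z, Y} + {C, S, W}: 40 + 70 = 110
  {C, Y} + {Z, S, W}: 26 + 70 = 96
  … (15 splits in total)
  {Y, S} + {Z, C, W}: 28 + 42 = 70  ← best
Best: vehicle 1 H → Y → S → H = 28; vehicle 2 H → Z → W → C → H = 42; combined 70.

Minimum combined distance: 70 miles.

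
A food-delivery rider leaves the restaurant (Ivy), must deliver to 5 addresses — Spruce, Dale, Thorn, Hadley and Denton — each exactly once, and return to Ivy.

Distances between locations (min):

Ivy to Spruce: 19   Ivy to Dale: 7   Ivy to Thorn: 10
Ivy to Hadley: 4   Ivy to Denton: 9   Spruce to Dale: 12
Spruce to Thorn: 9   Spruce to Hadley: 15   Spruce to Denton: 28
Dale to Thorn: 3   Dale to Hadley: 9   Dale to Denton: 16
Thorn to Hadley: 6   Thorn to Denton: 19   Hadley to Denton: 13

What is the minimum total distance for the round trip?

Ivy → Spruce → Dale → Thorn → Hadley → Denton → Ivy: 19+12+3+6+13+9 = 62
Ivy → Spruce → Dale → Thorn → Denton → Hadley → Ivy: 19+12+3+19+13+4 = 70
Ivy → Spruce → Dale → Hadley → Thorn → Denton → Ivy: 19+12+9+6+19+9 = 74
Ivy → Spruce → Dale → Hadley → Denton → Thorn → Ivy: 19+12+9+13+19+10 = 82
Ivy → Spruce → Dale → Denton → Thorn → Hadley → Ivy: 19+12+16+19+6+4 = 76
Ivy → Spruce → Dale → Denton → Hadley → Thorn → Ivy: 19+12+16+13+6+10 = 76
Ivy → Spruce → Thorn → Dale → Hadley → Denton → Ivy: 19+9+3+9+13+9 = 62
Ivy → Spruce → Thorn → Dale → Denton → Hadley → Ivy: 19+9+3+16+13+4 = 64
Ivy → Spruce → Thorn → Hadley → Dale → Denton → Ivy: 19+9+6+9+16+9 = 68
Ivy → Spruce → Thorn → Hadley → Denton → Dale → Ivy: 19+9+6+13+16+7 = 70
Ivy → Spruce → Thorn → Denton → Dale → Hadley → Ivy: 19+9+19+16+9+4 = 76
Ivy → Spruce → Thorn → Denton → Hadley → Dale → Ivy: 19+9+19+13+9+7 = 76
Ivy → Spruce → Hadley → Dale → Thorn → Denton → Ivy: 19+15+9+3+19+9 = 74
Ivy → Spruce → Hadley → Dale → Denton → Thorn → Ivy: 19+15+9+16+19+10 = 88
… (46 more)
Ivy → Dale → Spruce → Thorn → Hadley → Denton → Ivy: 7+12+9+6+13+9 = 56  ← best
The minimum is 56.
One optimal route: Ivy → Dale → Spruce → Thorn → Hadley → Denton → Ivy (or its reverse).

Minimum total distance: 56 min.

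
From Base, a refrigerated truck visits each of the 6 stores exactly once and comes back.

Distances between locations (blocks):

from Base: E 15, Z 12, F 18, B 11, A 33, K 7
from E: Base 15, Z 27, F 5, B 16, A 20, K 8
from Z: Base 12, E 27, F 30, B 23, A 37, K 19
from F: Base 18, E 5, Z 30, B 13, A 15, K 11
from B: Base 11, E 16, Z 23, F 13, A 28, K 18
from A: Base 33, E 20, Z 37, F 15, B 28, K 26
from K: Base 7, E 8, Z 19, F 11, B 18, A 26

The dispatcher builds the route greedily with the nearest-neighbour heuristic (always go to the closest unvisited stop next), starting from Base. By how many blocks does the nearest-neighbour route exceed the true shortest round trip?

The nearest-neighbour route is 28 blocks longer than optimal.

Base: K=7, B=11, Z=12, E=15, F=18, A=33 ⇒ K
K: E=8, F=11, B=18, Z=19, A=26 ⇒ E
E: F=5, B=16, A=20, Z=27 ⇒ F
F: B=13, A=15, Z=30 ⇒ B
B: Z=23, A=28 ⇒ Z
Z: A=37 ⇒ A
NN route Base → K → E → F → B → Z → A → Base costs 126.
Optimal: Base → Z → B → F → A → E → K → Base costs 98 (by enumerating all 360 distinct tours).
Excess = 126 − 98 = 28.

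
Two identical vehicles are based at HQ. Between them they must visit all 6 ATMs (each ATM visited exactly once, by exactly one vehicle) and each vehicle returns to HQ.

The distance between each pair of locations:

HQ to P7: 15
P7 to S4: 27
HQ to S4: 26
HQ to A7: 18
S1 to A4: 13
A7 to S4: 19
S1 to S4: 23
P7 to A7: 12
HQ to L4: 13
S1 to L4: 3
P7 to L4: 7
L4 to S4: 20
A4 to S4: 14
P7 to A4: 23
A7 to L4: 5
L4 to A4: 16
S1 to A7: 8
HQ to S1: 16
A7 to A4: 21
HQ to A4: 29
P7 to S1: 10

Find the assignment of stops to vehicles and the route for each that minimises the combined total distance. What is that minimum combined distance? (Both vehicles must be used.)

Minimum combined distance: 109.

There are 2^5 − 1 = 31 ways to divide the 6 stops into two non-empty groups. For each, the best each vehicle can do is its own shortest tour through its group:
  {P7} + {S1, A7, L4, A4, S4}: 30 + 79 = 109
  {S1} + {P7, A7, L4, A4, S4}: 32 + 88 = 120
  {P7, S1} + {A7, L4, A4, S4}: 41 + 79 = 120
  {A7} + {P7, S1, L4, A4, S4}: 36 + 78 = 114
  {P7, A7} + {S1, L4, A4, S4}: 45 + 69 = 114
  {S1, A7} + {P7, L4, A4, S4}: 42 + 78 = 120
  … (31 splits in total)
Best: vehicle 1 HQ → P7 → HQ = 30; vehicle 2 HQ → A7 → L4 → S1 → A4 → S4 → HQ = 79; combined 109.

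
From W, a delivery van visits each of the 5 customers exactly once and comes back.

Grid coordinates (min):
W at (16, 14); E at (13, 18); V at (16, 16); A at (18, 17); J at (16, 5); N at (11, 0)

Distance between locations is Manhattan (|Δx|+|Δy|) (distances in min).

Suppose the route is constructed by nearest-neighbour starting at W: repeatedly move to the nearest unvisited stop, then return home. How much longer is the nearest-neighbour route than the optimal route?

From W: V=2, A=5, E=7, J=9, N=19 → choose V (2).
From V: A=3, E=5, J=11, N=21 → choose A (3).
From A: E=6, J=14, N=24 → choose E (6).
From E: J=16, N=20 → choose J (16).
From J: N=10 → choose N (10).
NN route W → V → A → E → J → N → W costs 56.
Optimal: W → V → A → E → N → J → W costs 50 (by enumerating all 60 distinct tours).
Excess = 56 − 50 = 6.

6 min longer than the optimal tour.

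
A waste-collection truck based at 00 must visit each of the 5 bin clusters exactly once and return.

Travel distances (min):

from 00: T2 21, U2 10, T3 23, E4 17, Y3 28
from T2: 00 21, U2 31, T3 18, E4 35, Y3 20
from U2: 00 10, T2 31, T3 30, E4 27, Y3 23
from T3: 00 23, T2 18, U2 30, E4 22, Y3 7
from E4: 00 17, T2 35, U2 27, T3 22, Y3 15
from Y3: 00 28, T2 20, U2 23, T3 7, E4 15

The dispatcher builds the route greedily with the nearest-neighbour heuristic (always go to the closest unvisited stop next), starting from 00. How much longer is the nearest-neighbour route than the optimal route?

From 00: U2=10, E4=17, T2=21, T3=23, Y3=28 → choose U2 (10).
From U2: Y3=23, E4=27, T3=30, T2=31 → choose Y3 (23).
From Y3: T3=7, E4=15, T2=20 → choose T3 (7).
From T3: T2=18, E4=22 → choose T2 (18).
From T2: E4=35 → choose E4 (35).
NN route 00 → U2 → Y3 → T3 → T2 → E4 → 00 costs 110.
Optimal: 00 → T2 → T3 → Y3 → E4 → U2 → 00 costs 98 (by enumerating all 60 distinct tours).
Excess = 110 − 98 = 12.

12 min longer than the optimal tour.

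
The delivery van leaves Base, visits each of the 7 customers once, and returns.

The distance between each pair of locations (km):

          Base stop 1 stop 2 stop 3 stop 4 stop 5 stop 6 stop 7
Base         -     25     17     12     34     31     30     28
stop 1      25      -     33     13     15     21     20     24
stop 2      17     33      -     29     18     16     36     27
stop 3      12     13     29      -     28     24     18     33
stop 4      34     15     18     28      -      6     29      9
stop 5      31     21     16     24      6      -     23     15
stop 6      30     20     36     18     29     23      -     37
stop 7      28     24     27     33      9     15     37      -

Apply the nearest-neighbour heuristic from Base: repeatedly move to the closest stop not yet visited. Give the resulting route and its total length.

154 km along Base → stop 3 → stop 1 → stop 4 → stop 5 → stop 7 → stop 2 → stop 6 → Base.

From Base: distances to unvisited — stop 3=12, stop 2=17, stop 1=25, stop 7=28, stop 6=30, stop 5=31, stop 4=34. Nearest is stop 3 (12).
From stop 3: distances to unvisited — stop 1=13, stop 6=18, stop 5=24, stop 4=28, stop 2=29, stop 7=33. Nearest is stop 1 (13).
From stop 1: distances to unvisited — stop 4=15, stop 6=20, stop 5=21, stop 7=24, stop 2=33. Nearest is stop 4 (15).
From stop 4: distances to unvisited — stop 5=6, stop 7=9, stop 2=18, stop 6=29. Nearest is stop 5 (6).
From stop 5: distances to unvisited — stop 7=15, stop 2=16, stop 6=23. Nearest is stop 7 (15).
From stop 7: distances to unvisited — stop 2=27, stop 6=37. Nearest is stop 2 (27).
From stop 2: distances to unvisited — stop 6=36. Nearest is stop 6 (36).
Return stop 6→Base: 30.
Total = 12 + 13 + 15 + 6 + 15 + 27 + 36 + 30 = 154.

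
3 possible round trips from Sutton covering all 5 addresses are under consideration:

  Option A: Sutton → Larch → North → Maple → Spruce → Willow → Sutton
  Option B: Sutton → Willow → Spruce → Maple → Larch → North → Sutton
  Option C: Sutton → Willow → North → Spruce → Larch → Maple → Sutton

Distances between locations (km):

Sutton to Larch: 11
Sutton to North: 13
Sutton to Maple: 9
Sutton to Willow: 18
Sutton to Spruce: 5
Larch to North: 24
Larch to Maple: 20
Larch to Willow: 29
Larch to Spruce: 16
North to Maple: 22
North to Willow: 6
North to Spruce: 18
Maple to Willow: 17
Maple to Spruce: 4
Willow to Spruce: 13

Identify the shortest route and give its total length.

87 km — Option C is the shortest.

Option A: 11 + 24 + 22 + 4 + 13 + 18 = 92
Option B: 18 + 13 + 4 + 20 + 24 + 13 = 92
Option C: 18 + 6 + 18 + 16 + 20 + 9 = 87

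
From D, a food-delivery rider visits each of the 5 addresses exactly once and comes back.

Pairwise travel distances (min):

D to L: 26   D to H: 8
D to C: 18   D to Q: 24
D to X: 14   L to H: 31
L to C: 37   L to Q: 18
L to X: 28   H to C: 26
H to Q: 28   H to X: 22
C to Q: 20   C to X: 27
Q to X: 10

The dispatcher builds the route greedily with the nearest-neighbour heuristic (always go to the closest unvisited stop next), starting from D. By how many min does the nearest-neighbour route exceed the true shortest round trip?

Excess over optimum: 1 min.

From D: H=8, X=14, C=18, Q=24, L=26 → choose H (8).
From H: X=22, C=26, Q=28, L=31 → choose X (22).
From X: Q=10, C=27, L=28 → choose Q (10).
From Q: L=18, C=20 → choose L (18).
From L: C=37 → choose C (37).
NN route D → H → X → Q → L → C → D costs 113.
Optimal: D → H → L → Q → X → C → D costs 112 (by enumerating all 60 distinct tours).
Excess = 113 − 112 = 1.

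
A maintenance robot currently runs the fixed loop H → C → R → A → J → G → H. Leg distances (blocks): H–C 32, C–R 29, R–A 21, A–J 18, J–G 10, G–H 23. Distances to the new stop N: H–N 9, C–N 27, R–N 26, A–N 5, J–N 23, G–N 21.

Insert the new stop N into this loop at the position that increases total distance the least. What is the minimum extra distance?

Insertion cost between consecutive stops i–j is d(i,N) + d(N,j) − d(i,j):
  between H and C: 9 + 27 − 32 = 4
  between C and R: 27 + 26 − 29 = 24
  between R and A: 26 + 5 − 21 = 10
  between A and J: 5 + 23 − 18 = 10
  between J and G: 23 + 21 − 10 = 34
  between G and H: 21 + 9 − 23 = 7
Cheapest insertion is between H and C, adding 4.
New total = 133 + 4 = 137.

Minimum extra distance: 4 blocks, inserting N between H and C.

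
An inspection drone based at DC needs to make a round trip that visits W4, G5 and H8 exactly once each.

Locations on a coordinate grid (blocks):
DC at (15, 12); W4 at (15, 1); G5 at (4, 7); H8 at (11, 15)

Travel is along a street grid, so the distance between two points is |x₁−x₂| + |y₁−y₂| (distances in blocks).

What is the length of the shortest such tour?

Minimum total distance: 50 blocks.

DC→W4→G5→H8→DC: 11+17+15+7 = 50
DC→W4→H8→G5→DC: 11+18+15+16 = 60
DC→G5→W4→H8→DC: 16+17+18+7 = 58
The minimum is 50.
One optimal route: DC → W4 → G5 → H8 → DC (or its reverse).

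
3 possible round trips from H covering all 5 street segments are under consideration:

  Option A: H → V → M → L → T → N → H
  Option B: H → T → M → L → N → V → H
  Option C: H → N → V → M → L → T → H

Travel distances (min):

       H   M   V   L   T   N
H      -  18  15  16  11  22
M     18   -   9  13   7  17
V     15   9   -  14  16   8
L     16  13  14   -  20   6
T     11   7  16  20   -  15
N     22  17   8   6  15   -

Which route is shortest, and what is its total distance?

Option A: 15 + 9 + 13 + 20 + 15 + 22 = 94
Option B: 11 + 7 + 13 + 6 + 8 + 15 = 60
Option C: 22 + 8 + 9 + 13 + 20 + 11 = 83

60 min — Option B is the shortest.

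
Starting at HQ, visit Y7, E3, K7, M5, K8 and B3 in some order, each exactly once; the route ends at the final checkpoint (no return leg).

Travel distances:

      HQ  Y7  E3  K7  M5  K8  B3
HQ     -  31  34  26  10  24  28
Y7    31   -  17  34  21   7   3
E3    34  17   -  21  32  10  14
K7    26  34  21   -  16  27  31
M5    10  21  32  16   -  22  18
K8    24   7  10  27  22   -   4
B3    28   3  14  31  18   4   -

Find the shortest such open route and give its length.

There are 6! = 720 possible orderings.
HQ - Y7 - E3 - K7 - M5 - K8 - B3: 31+17+21+16+22+4 = 111
HQ - Y7 - E3 - K7 - M5 - B3 - K8: 31+17+21+16+18+4 = 107
HQ - Y7 - E3 - K7 - K8 - M5 - B3: 31+17+21+27+22+18 = 136
HQ - Y7 - E3 - K7 - K8 - B3 - M5: 31+17+21+27+4+18 = 118
HQ - Y7 - E3 - K7 - B3 - M5 - K8: 31+17+21+31+18+22 = 140
HQ - Y7 - E3 - K7 - B3 - K8 - M5: 31+17+21+31+4+22 = 126
HQ - Y7 - E3 - M5 - K7 - K8 - B3: 31+17+32+16+27+4 = 127
HQ - Y7 - E3 - M5 - K7 - B3 - K8: 31+17+32+16+31+4 = 131
… (712 more)
HQ - M5 - K7 - E3 - K8 - B3 - Y7: 10+16+21+10+4+3 = 64  ← best
The minimum is 64.
One shortest path: HQ → M5 → K7 → E3 → K8 → B3 → Y7.

Minimum one-way distance = 64.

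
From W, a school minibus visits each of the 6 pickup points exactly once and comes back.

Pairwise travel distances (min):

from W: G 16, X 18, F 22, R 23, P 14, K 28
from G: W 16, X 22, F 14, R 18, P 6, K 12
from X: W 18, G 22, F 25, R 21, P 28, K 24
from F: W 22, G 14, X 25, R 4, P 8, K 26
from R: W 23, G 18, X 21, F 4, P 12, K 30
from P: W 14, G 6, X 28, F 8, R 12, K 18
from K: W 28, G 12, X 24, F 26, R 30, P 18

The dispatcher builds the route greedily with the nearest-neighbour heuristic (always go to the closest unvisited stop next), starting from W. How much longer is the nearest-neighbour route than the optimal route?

8 min longer than the optimal tour.

From W: P=14, G=16, X=18, F=22, R=23, K=28 → choose P (14).
From P: G=6, F=8, R=12, K=18, X=28 → choose G (6).
From G: K=12, F=14, R=18, X=22 → choose K (12).
From K: X=24, F=26, R=30 → choose X (24).
From X: R=21, F=25 → choose R (21).
From R: F=4 → choose F (4).
NN route W → P → G → K → X → R → F → W costs 103.
Optimal: W → X → K → G → P → F → R → W costs 95 (by enumerating all 360 distinct tours).
Excess = 103 − 95 = 8.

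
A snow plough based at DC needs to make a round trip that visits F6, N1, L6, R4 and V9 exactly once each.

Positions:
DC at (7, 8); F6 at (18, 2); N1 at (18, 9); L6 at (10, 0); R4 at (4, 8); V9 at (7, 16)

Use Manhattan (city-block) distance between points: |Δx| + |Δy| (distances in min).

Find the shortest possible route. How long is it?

With 5 stops there are 5!/2 = 60 distinct round trips (a route and its reverse cost the same).
DC → F6 → N1 → L6 → R4 → V9 → DC: 17+7+17+14+11+8 = 74
DC → F6 → N1 → L6 → V9 → R4 → DC: 17+7+17+19+11+3 = 74
DC → F6 → N1 → R4 → L6 → V9 → DC: 17+7+15+14+19+8 = 80
DC → F6 → N1 → R4 → V9 → L6 → DC: 17+7+15+11+19+11 = 80
DC → F6 → N1 → V9 → L6 → R4 → DC: 17+7+18+19+14+3 = 78
DC → F6 → N1 → V9 → R4 → L6 → DC: 17+7+18+11+14+11 = 78
DC → F6 → L6 → N1 → R4 → V9 → DC: 17+10+17+15+11+8 = 78
DC → F6 → L6 → N1 → V9 → R4 → DC: 17+10+17+18+11+3 = 76
DC → F6 → L6 → R4 → N1 → V9 → DC: 17+10+14+15+18+8 = 82
DC → F6 → L6 → R4 → V9 → N1 → DC: 17+10+14+11+18+12 = 82
DC → F6 → L6 → V9 → N1 → R4 → DC: 17+10+19+18+15+3 = 82
DC → F6 → L6 → V9 → R4 → N1 → DC: 17+10+19+11+15+12 = 84
DC → F6 → R4 → N1 → L6 → V9 → DC: 17+20+15+17+19+8 = 96
DC → F6 → R4 → N1 → V9 → L6 → DC: 17+20+15+18+19+11 = 100
… (46 more)
DC → L6 → F6 → N1 → V9 → R4 → DC: 11+10+7+18+11+3 = 60  ← best
The minimum is 60.
One optimal route: DC → L6 → F6 → N1 → V9 → R4 → DC (or its reverse).

Shortest round trip = 60 min.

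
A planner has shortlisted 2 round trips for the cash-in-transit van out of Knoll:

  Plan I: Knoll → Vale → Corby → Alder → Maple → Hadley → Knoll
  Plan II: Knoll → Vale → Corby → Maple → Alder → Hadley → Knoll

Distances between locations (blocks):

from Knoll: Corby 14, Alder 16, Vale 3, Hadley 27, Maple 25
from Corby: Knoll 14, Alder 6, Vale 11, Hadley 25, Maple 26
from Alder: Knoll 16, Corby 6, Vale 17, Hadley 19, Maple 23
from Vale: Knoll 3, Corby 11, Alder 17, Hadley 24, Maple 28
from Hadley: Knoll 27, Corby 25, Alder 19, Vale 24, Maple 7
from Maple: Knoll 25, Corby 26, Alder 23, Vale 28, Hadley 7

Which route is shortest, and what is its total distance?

77 blocks — Plan I is the shortest.

Plan I: 3 + 11 + 6 + 23 + 7 + 27 = 77
Plan II: 3 + 11 + 26 + 23 + 19 + 27 = 109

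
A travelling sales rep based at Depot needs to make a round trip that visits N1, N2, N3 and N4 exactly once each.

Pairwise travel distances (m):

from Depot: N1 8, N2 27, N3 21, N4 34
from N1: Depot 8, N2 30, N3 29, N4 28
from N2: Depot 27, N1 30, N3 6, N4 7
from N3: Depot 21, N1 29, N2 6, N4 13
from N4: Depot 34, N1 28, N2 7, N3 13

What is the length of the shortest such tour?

70 m — the shortest possible round trip.

Depot → N1 → N2 → N3 → N4 → Depot: 8+30+6+13+34 = 91
Depot → N1 → N2 → N4 → N3 → Depot: 8+30+7+13+21 = 79
Depot → N1 → N3 → N2 → N4 → Depot: 8+29+6+7+34 = 84
Depot → N1 → N3 → N4 → N2 → Depot: 8+29+13+7+27 = 84
Depot → N1 → N4 → N2 → N3 → Depot: 8+28+7+6+21 = 70
Depot → N1 → N4 → N3 → N2 → Depot: 8+28+13+6+27 = 82
Depot → N2 → N1 → N3 → N4 → Depot: 27+30+29+13+34 = 133
Depot → N2 → N1 → N4 → N3 → Depot: 27+30+28+13+21 = 119
Depot → N2 → N3 → N1 → N4 → Depot: 27+6+29+28+34 = 124
Depot → N2 → N4 → N1 → N3 → Depot: 27+7+28+29+21 = 112
Depot → N3 → N1 → N2 → N4 → Depot: 21+29+30+7+34 = 121
Depot → N3 → N2 → N1 → N4 → Depot: 21+6+30+28+34 = 119
The minimum is 70.
One optimal route: Depot → N1 → N4 → N2 → N3 → Depot (or its reverse).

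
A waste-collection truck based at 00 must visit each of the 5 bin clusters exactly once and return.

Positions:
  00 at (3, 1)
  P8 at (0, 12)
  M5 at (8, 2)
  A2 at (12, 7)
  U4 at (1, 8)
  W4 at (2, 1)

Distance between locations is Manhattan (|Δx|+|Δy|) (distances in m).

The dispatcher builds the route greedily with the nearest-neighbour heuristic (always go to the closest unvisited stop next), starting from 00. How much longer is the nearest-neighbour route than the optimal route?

00: W4=1, M5=6, U4=9, P8=14, A2=15 ⇒ W4
W4: M5=7, U4=8, P8=13, A2=16 ⇒ M5
M5: A2=9, U4=13, P8=18 ⇒ A2
A2: U4=12, P8=17 ⇒ U4
U4: P8=5 ⇒ P8
NN route 00 → W4 → M5 → A2 → U4 → P8 → 00 costs 48.
Optimal: 00 → M5 → A2 → P8 → U4 → W4 → 00 costs 46 (by enumerating all 60 distinct tours).
Excess = 48 − 46 = 2.

Excess over optimum: 2 m.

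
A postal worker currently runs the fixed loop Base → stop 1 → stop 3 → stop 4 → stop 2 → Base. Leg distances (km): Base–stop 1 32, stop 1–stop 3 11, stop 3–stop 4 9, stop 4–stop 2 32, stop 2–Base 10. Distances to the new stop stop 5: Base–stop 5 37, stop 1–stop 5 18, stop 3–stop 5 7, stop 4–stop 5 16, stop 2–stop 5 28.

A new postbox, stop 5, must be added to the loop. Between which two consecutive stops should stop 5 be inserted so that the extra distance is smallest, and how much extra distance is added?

Adding 12 km by placing stop 5 on the stop 4–stop 2 leg.

Insertion cost between consecutive stops i–j is d(i,stop 5) + d(stop 5,j) − d(i,j):
  between Base and stop 1: 37 + 18 − 32 = 23
  between stop 1 and stop 3: 18 + 7 − 11 = 14
  between stop 3 and stop 4: 7 + 16 − 9 = 14
  between stop 4 and stop 2: 16 + 28 − 32 = 12
  between stop 2 and Base: 28 + 37 − 10 = 55
Cheapest insertion is between stop 4 and stop 2, adding 12.
New total = 94 + 12 = 106.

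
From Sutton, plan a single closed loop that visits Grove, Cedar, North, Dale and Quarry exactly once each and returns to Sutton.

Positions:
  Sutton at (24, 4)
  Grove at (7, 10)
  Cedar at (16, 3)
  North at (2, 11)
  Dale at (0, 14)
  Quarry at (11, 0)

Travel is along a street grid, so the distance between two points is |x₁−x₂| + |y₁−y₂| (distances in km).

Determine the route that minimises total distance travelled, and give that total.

With 5 stops there are 5!/2 = 60 distinct round trips (a route and its reverse cost the same).
Sutton→Grove→Cedar→North→Dale→Quarry→Sutton: 23+16+22+5+25+17 = 108
Sutton→Grove→Cedar→North→Quarry→Dale→Sutton: 23+16+22+20+25+34 = 140
Sutton→Grove→Cedar→Dale→North→Quarry→Sutton: 23+16+27+5+20+17 = 108
Sutton→Grove→Cedar→Dale→Quarry→North→Sutton: 23+16+27+25+20+29 = 140
Sutton→Grove→Cedar→Quarry→North→Dale→Sutton: 23+16+8+20+5+34 = 106
Sutton→Grove→Cedar→Quarry→Dale→North→Sutton: 23+16+8+25+5+29 = 106
Sutton→Grove→North→Cedar→Dale→Quarry→Sutton: 23+6+22+27+25+17 = 120
Sutton→Grove→North→Cedar→Quarry→Dale→Sutton: 23+6+22+8+25+34 = 118
Sutton→Grove→North→Dale→Cedar→Quarry→Sutton: 23+6+5+27+8+17 = 86
Sutton→Grove→North→Dale→Quarry→Cedar→Sutton: 23+6+5+25+8+9 = 76
Sutton→Grove→North→Quarry→Cedar→Dale→Sutton: 23+6+20+8+27+34 = 118
Sutton→Grove→North→Quarry→Dale→Cedar→Sutton: 23+6+20+25+27+9 = 110
Sutton→Grove→Dale→Cedar→North→Quarry→Sutton: 23+11+27+22+20+17 = 120
Sutton→Grove→Dale→Cedar→Quarry→North→Sutton: 23+11+27+8+20+29 = 118
… (46 more)
The minimum is 76.
One optimal route: Sutton → Grove → North → Dale → Quarry → Cedar → Sutton (or its reverse).

Minimum total distance: 76 km.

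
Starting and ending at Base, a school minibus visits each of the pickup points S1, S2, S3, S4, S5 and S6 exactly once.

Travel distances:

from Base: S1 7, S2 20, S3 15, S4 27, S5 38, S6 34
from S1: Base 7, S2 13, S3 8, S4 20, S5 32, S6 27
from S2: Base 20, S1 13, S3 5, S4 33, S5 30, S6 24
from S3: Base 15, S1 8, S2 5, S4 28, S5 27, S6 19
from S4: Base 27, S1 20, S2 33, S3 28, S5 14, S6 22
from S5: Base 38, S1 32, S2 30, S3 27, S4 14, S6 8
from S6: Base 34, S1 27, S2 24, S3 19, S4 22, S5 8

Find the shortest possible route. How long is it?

93 — the shortest possible round trip.

There are 360 distinct closed tours to check (reversals are equivalent).
Base-S1-S2-S3-S4-S5-S6-Base: 7+13+5+28+14+8+34 = 109
Base-S1-S2-S3-S4-S6-S5-Base: 7+13+5+28+22+8+38 = 121
Base-S1-S2-S3-S5-S4-S6-Base: 7+13+5+27+14+22+34 = 122
Base-S1-S2-S3-S5-S6-S4-Base: 7+13+5+27+8+22+27 = 109
Base-S1-S2-S3-S6-S4-S5-Base: 7+13+5+19+22+14+38 = 118
Base-S1-S2-S3-S6-S5-S4-Base: 7+13+5+19+8+14+27 = 93
Base-S1-S2-S4-S3-S5-S6-Base: 7+13+33+28+27+8+34 = 150
Base-S1-S2-S4-S3-S6-S5-Base: 7+13+33+28+19+8+38 = 146
… (352 more)
The minimum is 93.
One optimal route: Base → S1 → S2 → S3 → S6 → S5 → S4 → Base (or its reverse).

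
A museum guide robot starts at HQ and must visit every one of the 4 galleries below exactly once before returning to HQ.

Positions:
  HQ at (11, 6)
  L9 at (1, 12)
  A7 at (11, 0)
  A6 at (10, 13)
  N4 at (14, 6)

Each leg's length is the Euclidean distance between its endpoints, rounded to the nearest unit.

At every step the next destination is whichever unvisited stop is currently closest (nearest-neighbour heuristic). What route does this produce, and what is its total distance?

HQ → [N4:3 / A7:6 / A6:7 / L9:12] → N4 (3)
N4 → [A7:7 / A6:8 / L9:14] → A7 (7)
A7 → [A6:13 / L9:16] → A6 (13)
A6 → [L9:9] → L9 (9)
Return L9→HQ: 12.
Total = 3 + 7 + 13 + 9 + 12 = 44.

Total distance 44 via the nearest-neighbour route HQ → N4 → A7 → A6 → L9 → HQ.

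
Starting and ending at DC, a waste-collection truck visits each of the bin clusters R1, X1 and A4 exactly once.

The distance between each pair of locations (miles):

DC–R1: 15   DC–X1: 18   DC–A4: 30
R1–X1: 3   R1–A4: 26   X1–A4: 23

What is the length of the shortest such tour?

71 miles — the shortest possible round trip.

With 3 stops there are 3!/2 = 3 distinct round trips (a route and its reverse cost the same).
DC→R1→X1→A4→DC: 15+3+23+30 = 71
DC→R1→A4→X1→DC: 15+26+23+18 = 82
DC→X1→R1→A4→DC: 18+3+26+30 = 77
The minimum is 71.
One optimal route: DC → R1 → X1 → A4 → DC (or its reverse).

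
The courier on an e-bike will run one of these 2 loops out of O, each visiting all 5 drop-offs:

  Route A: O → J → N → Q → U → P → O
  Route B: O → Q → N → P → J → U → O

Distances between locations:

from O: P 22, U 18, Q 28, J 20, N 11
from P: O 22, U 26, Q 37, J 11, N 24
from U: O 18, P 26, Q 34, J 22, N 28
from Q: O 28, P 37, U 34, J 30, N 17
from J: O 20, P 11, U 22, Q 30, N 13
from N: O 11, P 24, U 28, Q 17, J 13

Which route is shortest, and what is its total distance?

Route A: 20 + 13 + 17 + 34 + 26 + 22 = 132
Route B: 28 + 17 + 24 + 11 + 22 + 18 = 120

120 — Route B is the shortest.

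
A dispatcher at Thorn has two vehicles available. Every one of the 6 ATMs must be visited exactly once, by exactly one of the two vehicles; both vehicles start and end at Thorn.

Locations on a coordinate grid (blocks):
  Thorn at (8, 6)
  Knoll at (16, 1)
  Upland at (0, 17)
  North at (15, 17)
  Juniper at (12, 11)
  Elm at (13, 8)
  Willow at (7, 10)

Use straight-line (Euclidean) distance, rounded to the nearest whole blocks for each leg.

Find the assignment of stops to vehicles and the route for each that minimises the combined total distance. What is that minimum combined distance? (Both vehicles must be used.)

There are 2^5 − 1 = 31 ways to divide the 6 stops into two non-empty groups. For each, the best each vehicle can do is its own shortest tour through its group:
  {Knoll} + {Upland, North, Juniper, Elm, Willow}: 18 + 44 = 62
  {Upland} + {Knoll, North, Juniper, Elm, Willow}: 28 + 42 = 70
  {Knoll, Upland} + {North, Juniper, Elm, Willow}: 46 + 30 = 76
  {North} + {Knoll, Upland, Juniper, Elm, Willow}: 26 + 47 = 73
  {Knoll, North} + {Upland, Juniper, Elm, Willow}: 38 + 35 = 73
  {Upland, North} + {Knoll, Juniper, Elm, Willow}: 42 + 29 = 71
  … (31 splits in total)
Best: vehicle 1 Thorn → Knoll → Thorn = 18; vehicle 2 Thorn → Elm → Juniper → North → Upland → Willow → Thorn = 44; combined 62.

62 blocks — the smallest possible combined total.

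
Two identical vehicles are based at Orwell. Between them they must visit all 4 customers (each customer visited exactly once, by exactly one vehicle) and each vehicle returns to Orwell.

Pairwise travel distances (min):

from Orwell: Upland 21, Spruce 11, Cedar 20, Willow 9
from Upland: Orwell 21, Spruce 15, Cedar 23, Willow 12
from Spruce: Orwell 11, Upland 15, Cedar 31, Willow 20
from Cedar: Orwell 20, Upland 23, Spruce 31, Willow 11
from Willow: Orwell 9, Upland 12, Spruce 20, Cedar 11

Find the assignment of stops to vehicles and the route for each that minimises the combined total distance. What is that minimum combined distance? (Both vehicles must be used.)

Check every non-empty split of the stops between the two vehicles; for each half take its own optimal tour:
  {Upland} + {Spruce, Cedar, Willow}: 42 + 62 = 104
  {Spruce} + {Upland, Cedar, Willow}: 22 + 64 = 86
  {Upland, Spruce} + {Cedar, Willow}: 47 + 40 = 87
  {Cedar} + {Upland, Spruce, Willow}: 40 + 47 = 87
  {Upland, Cedar} + {Spruce, Willow}: 64 + 40 = 104
  {Spruce, Cedar} + {Upland, Willow}: 62 + 42 = 104
  … (7 splits in total)
Best: vehicle 1 Orwell → Spruce → Orwell = 22; vehicle 2 Orwell → Upland → Cedar → Willow → Orwell = 64; combined 86.

86 min — the smallest possible combined total.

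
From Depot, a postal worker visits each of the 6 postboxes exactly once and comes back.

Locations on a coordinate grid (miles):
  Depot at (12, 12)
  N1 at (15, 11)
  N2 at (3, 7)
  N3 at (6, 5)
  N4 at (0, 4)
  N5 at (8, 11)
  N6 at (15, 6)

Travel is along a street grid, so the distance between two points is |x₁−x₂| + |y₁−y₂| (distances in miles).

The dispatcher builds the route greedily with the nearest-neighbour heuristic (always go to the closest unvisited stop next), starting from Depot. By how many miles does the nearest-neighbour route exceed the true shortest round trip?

4 miles longer than the optimal tour.

Depot: N1=4, N5=5, N6=9, N3=13, N2=14, N4=20 ⇒ N1
N1: N6=5, N5=7, N3=15, N2=16, N4=22 ⇒ N6
N6: N3=10, N5=12, N2=13, N4=17 ⇒ N3
N3: N2=5, N4=7, N5=8 ⇒ N2
N2: N4=6, N5=9 ⇒ N4
N4: N5=15 ⇒ N5
NN route Depot → N1 → N6 → N3 → N2 → N4 → N5 → Depot costs 50.
Optimal: Depot → N1 → N6 → N3 → N4 → N2 → N5 → Depot costs 46 (by enumerating all 360 distinct tours).
Excess = 50 − 46 = 4.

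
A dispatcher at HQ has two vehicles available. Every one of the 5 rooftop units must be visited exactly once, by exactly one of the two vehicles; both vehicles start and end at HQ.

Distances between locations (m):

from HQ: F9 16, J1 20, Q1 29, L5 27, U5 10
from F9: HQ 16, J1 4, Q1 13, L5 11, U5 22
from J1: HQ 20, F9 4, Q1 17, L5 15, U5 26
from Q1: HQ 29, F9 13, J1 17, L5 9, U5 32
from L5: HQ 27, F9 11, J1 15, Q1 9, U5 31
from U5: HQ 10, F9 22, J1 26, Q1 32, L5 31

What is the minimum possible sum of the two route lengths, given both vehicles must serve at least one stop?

Minimum combined distance: 93 m.

There are 2^4 − 1 = 15 ways to divide the 5 stops into two non-empty groups. For each, the best each vehicle can do is its own shortest tour through its group:
  {F9} + {J1, Q1, L5, U5}: 32 + 86 = 118
  {J1} + {F9, Q1, L5, U5}: 40 + 78 = 118
  {F9, J1} + {Q1, L5, U5}: 40 + 78 = 118
  {Q1} + {F9, J1, L5, U5}: 58 + 76 = 134
  {F9, Q1} + {J1, L5, U5}: 58 + 76 = 134
  {J1, Q1} + {F9, L5, U5}: 66 + 68 = 134
  … (15 splits in total)
  {F9, J1, Q1, L5} + {U5}: 73 + 20 = 93  ← best
Best: vehicle 1 HQ → F9 → J1 → Q1 → L5 → HQ = 73; vehicle 2 HQ → U5 → HQ = 20; combined 93.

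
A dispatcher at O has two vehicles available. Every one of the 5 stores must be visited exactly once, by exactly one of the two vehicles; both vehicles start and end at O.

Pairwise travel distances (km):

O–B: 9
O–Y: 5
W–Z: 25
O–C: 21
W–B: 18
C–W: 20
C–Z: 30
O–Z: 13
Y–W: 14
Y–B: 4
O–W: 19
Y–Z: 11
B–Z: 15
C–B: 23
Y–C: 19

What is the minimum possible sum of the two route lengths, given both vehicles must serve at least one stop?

Check every non-empty split of the stops between the two vehicles; for each half take its own optimal tour:
  {Y} + {C, W, B, Z}: 10 + 87 = 97
  {C} + {Y, W, B, Z}: 42 + 65 = 107
  {Y, C} + {W, B, Z}: 45 + 65 = 110
  {W} + {Y, C, B, Z}: 38 + 72 = 110
  {Y, W} + {C, B, Z}: 38 + 72 = 110
  {C, W} + {Y, B, Z}: 60 + 37 = 97
  … (15 splits in total)
  {Y, C, W, B} + {Z}: 68 + 26 = 94  ← best
Best: vehicle 1 O → Y → B → W → C → O = 68; vehicle 2 O → Z → O = 26; combined 94.

Minimum combined distance: 94 km.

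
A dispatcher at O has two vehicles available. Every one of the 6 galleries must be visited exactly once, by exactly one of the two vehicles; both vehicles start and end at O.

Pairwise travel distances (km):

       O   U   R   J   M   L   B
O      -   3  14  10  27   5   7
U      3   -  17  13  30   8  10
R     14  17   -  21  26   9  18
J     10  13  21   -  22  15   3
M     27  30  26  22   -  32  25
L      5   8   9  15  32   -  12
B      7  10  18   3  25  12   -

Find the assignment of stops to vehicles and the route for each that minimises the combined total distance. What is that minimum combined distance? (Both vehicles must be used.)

78 km — the smallest possible combined total.

There are 2^5 − 1 = 31 ways to divide the 6 stops into two non-empty groups. For each, the best each vehicle can do is its own shortest tour through its group:
  {U} + {R, J, M, L, B}: 6 + 72 = 78
  {R} + {U, J, M, L, B}: 28 + 75 = 103
  {U, R} + {J, M, L, B}: 34 + 69 = 103
  {J} + {U, R, M, L, B}: 20 + 78 = 98
  {U, J} + {R, M, L, B}: 26 + 72 = 98
  {R, J} + {U, M, L, B}: 45 + 75 = 120
  … (31 splits in total)
Best: vehicle 1 O → U → O = 6; vehicle 2 O → L → R → M → J → B → O = 72; combined 78.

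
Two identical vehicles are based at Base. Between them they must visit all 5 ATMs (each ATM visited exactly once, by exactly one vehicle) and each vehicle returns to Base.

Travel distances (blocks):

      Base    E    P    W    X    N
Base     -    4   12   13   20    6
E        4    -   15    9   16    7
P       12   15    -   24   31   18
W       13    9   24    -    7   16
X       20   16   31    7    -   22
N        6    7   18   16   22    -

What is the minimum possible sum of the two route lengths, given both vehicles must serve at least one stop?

Minimum combined distance: 72 blocks.

Check every non-empty split of the stops between the two vehicles; for each half take its own optimal tour:
  {E} + {P, W, X, N}: 8 + 71 = 79
  {P} + {E, W, X, N}: 24 + 48 = 72
  {E, P} + {W, X, N}: 31 + 48 = 79
  {W} + {E, P, X, N}: 26 + 71 = 97
  {E, W} + {P, X, N}: 26 + 71 = 97
  {P, W} + {E, X, N}: 49 + 48 = 97
  … (15 splits in total)
Best: vehicle 1 Base → P → Base = 24; vehicle 2 Base → E → W → X → N → Base = 48; combined 72.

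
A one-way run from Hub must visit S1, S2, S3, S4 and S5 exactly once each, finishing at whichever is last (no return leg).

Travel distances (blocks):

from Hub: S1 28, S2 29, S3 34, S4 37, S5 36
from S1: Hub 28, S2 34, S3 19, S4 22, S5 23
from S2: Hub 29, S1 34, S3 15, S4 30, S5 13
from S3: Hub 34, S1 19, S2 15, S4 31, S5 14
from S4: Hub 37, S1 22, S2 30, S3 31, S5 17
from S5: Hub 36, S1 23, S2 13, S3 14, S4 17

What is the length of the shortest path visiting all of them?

92 blocks — the minimum one-way total.

There are 5! = 120 possible orderings.
Hub - S1 - S2 - S3 - S4 - S5: 28+34+15+31+17 = 125
Hub - S1 - S2 - S3 - S5 - S4: 28+34+15+14+17 = 108
Hub - S1 - S2 - S4 - S3 - S5: 28+34+30+31+14 = 137
Hub - S1 - S2 - S4 - S5 - S3: 28+34+30+17+14 = 123
Hub - S1 - S2 - S5 - S3 - S4: 28+34+13+14+31 = 120
Hub - S1 - S2 - S5 - S4 - S3: 28+34+13+17+31 = 123
Hub - S1 - S3 - S2 - S4 - S5: 28+19+15+30+17 = 109
Hub - S1 - S3 - S2 - S5 - S4: 28+19+15+13+17 = 92
Hub - S1 - S3 - S4 - S2 - S5: 28+19+31+30+13 = 121
Hub - S1 - S3 - S4 - S5 - S2: 28+19+31+17+13 = 108
Hub - S1 - S3 - S5 - S2 - S4: 28+19+14+13+30 = 104
Hub - S1 - S3 - S5 - S4 - S2: 28+19+14+17+30 = 108
Hub - S1 - S4 - S2 - S3 - S5: 28+22+30+15+14 = 109
Hub - S1 - S4 - S2 - S5 - S3: 28+22+30+13+14 = 107
… (106 more)
The minimum is 92.
One shortest path: Hub → S1 → S3 → S2 → S5 → S4.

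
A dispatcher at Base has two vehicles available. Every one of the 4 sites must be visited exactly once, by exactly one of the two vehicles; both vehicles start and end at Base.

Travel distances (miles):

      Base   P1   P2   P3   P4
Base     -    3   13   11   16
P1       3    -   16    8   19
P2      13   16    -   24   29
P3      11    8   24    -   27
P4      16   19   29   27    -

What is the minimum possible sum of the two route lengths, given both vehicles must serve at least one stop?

There are 2^3 − 1 = 7 ways to divide the 4 stops into two non-empty groups. For each, the best each vehicle can do is its own shortest tour through its group:
  {P1} + {P2, P3, P4}: 6 + 80 = 86
  {P2} + {P1, P3, P4}: 26 + 54 = 80
  {P1, P2} + {P3, P4}: 32 + 54 = 86
  {P3} + {P1, P2, P4}: 22 + 64 = 86
  {P1, P3} + {P2, P4}: 22 + 58 = 80
  {P2, P3} + {P1, P4}: 48 + 38 = 86
  … (7 splits in total)
Best: vehicle 1 Base → P2 → Base = 26; vehicle 2 Base → P1 → P3 → P4 → Base = 54; combined 80.

80 miles — the smallest possible combined total.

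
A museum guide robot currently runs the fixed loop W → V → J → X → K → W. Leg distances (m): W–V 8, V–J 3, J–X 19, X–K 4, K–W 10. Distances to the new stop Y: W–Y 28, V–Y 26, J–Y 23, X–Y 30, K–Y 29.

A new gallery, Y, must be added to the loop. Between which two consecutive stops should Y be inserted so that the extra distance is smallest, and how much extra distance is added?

Adding 34 m by placing Y on the J–X leg.

Insertion cost between consecutive stops i–j is d(i,Y) + d(Y,j) − d(i,j):
  between W and V: 28 + 26 − 8 = 46
  between V and J: 26 + 23 − 3 = 46
  between J and X: 23 + 30 − 19 = 34
  between X and K: 30 + 29 − 4 = 55
  between K and W: 29 + 28 − 10 = 47
Cheapest insertion is between J and X, adding 34.
New total = 44 + 34 = 78.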